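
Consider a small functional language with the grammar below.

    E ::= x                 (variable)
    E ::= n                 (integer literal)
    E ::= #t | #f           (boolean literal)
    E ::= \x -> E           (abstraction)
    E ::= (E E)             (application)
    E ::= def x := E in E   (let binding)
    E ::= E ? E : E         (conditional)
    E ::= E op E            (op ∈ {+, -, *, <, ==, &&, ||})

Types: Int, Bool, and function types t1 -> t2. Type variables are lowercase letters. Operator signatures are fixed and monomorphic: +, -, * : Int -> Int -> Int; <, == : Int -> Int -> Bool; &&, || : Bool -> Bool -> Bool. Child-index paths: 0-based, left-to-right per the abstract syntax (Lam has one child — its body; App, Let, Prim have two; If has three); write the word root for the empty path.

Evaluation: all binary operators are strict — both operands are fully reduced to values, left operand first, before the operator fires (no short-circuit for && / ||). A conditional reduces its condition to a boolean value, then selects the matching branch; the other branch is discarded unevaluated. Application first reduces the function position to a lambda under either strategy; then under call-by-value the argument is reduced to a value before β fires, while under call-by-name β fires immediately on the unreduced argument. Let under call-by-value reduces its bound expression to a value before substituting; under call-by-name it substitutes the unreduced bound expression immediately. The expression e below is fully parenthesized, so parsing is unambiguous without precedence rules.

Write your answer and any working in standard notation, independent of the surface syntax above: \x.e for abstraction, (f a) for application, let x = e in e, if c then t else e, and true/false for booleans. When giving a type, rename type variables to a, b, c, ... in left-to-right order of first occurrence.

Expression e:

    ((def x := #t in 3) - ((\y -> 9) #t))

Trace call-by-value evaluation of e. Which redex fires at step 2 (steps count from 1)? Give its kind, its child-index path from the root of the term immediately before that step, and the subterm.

Answer: beta at 1 : ((\y.9) true)

Trace:
step 0: ((let x = true in 3) - ((\y.9) true))
step 1: [let@0] (3 - ((\y.9) true))
step 2: [beta@1] (3 - 9)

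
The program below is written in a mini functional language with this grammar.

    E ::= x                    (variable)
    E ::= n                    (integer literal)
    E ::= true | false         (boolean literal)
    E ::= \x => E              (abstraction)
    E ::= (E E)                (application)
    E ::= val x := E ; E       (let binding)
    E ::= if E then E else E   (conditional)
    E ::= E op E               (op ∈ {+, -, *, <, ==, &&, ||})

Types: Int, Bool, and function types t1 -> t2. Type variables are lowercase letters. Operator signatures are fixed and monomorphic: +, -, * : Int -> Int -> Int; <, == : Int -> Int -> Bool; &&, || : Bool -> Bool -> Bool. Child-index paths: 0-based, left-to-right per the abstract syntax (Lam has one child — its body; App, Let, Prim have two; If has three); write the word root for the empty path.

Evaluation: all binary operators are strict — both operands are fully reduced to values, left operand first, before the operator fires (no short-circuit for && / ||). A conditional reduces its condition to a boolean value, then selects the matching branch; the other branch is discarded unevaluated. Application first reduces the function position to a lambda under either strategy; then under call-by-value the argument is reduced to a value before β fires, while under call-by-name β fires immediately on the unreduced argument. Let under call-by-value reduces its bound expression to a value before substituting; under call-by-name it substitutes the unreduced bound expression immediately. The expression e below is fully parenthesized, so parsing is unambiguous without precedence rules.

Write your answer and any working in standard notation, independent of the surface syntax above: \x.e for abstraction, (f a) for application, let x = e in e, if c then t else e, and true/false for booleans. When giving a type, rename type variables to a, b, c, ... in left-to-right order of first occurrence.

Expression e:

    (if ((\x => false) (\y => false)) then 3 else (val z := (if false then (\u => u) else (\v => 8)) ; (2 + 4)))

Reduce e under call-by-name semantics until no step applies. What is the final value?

Answer: 6

Working:
step 0: (if ((\x.false) (\y.false)) then 3 else (let z = (if false then (\u.u) else (\v.8)) in (2 + 4)))
step 1: [beta@0] (if false then 3 else (let z = (if false then (\u.u) else (\v.8)) in (2 + 4)))
step 2: [if@root] (let z = (if false then (\u.u) else (\v.8)) in (2 + 4))
step 3: [let@root] (2 + 4)
step 4: [delta@root] 6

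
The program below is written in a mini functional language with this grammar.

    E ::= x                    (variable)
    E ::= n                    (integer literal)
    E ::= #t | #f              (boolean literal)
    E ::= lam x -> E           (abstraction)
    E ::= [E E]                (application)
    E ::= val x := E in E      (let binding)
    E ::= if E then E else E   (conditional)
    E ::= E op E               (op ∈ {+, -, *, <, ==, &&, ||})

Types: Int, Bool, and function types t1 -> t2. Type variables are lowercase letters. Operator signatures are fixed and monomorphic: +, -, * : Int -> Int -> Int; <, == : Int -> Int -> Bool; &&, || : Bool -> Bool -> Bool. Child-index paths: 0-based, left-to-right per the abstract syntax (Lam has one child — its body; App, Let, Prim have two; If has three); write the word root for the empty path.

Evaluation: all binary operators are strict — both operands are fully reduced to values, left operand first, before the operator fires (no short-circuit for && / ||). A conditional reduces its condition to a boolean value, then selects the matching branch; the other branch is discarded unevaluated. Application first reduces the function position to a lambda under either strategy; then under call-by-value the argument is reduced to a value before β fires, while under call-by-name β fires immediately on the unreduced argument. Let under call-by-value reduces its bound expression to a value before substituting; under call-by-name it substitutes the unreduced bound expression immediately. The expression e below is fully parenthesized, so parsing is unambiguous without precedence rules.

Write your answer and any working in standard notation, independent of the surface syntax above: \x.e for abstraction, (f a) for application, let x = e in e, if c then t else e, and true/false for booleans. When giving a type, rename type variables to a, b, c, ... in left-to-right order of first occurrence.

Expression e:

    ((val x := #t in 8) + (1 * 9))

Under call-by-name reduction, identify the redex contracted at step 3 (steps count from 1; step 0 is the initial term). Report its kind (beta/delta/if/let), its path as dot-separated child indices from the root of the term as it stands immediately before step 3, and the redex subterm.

Trace:
step 0: ((let x = true in 8) + (1 * 9))
step 1: [let@0] (8 + (1 * 9))
step 2: [delta@1] (8 + 9)
step 3: [delta@root] 17

Answer: delta at root : (8 + 9)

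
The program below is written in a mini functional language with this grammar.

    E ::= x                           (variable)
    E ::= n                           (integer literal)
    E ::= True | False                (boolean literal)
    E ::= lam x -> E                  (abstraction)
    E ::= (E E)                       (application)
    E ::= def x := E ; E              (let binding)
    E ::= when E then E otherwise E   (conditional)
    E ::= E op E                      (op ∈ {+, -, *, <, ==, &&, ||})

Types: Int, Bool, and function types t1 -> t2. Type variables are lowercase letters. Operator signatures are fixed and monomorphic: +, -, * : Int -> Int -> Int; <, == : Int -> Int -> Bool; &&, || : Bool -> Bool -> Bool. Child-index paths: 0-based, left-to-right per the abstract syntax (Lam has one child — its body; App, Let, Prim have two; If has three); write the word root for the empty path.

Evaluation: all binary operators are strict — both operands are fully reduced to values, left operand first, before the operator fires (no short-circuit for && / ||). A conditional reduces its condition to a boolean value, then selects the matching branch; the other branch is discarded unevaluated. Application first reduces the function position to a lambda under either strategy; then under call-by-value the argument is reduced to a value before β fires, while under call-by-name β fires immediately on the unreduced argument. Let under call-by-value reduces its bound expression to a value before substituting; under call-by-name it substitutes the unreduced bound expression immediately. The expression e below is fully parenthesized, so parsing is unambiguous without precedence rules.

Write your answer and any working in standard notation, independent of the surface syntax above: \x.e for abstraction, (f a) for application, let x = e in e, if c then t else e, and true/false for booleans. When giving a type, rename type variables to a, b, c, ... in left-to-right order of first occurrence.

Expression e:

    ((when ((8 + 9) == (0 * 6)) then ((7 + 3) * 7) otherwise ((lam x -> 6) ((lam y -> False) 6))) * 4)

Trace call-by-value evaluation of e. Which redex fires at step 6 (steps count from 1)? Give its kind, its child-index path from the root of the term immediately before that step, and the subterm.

Answer: beta at 0 : ((\x.6) false)

Working:
step 0: ((if ((8 + 9) == (0 * 6)) then ((7 + 3) * 7) else ((\x.6) ((\y.false) 6))) * 4)
step 1: [delta@0.0.0] ((if (17 == (0 * 6)) then ((7 + 3) * 7) else ((\x.6) ((\y.false) 6))) * 4)
step 2: [delta@0.0.1] ((if (17 == 0) then ((7 + 3) * 7) else ((\x.6) ((\y.false) 6))) * 4)
step 3: [delta@0.0] ((if false then ((7 + 3) * 7) else ((\x.6) ((\y.false) 6))) * 4)
step 4: [if@0] (((\x.6) ((\y.false) 6)) * 4)
step 5: [beta@0.1] (((\x.6) false) * 4)
step 6: [beta@0] (6 * 4)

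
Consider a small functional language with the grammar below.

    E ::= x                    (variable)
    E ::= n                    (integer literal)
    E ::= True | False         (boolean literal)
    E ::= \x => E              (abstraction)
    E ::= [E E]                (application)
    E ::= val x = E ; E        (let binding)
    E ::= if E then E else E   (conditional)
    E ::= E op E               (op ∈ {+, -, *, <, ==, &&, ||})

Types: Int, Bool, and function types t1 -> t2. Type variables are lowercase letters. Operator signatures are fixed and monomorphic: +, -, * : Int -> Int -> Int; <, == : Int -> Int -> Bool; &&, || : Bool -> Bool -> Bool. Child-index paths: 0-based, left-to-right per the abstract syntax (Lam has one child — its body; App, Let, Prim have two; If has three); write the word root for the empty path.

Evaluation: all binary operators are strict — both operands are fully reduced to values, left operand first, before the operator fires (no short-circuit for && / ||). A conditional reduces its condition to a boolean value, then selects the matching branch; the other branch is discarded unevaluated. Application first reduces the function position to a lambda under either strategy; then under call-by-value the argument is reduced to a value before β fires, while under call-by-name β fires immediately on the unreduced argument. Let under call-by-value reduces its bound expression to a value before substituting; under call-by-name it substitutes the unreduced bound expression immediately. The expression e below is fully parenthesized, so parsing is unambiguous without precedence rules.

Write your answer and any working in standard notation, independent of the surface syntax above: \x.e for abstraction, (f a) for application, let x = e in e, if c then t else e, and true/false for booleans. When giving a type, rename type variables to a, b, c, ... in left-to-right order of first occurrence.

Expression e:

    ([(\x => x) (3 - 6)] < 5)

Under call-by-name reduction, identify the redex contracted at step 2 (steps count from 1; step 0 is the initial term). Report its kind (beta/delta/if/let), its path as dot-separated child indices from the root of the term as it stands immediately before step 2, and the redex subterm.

Trace:
step 0: (((\x.x) (3 - 6)) < 5)
step 1: [beta@0] ((3 - 6) < 5)
step 2: [delta@0] (-3 < 5)

Answer: delta at 0 : (3 - 6)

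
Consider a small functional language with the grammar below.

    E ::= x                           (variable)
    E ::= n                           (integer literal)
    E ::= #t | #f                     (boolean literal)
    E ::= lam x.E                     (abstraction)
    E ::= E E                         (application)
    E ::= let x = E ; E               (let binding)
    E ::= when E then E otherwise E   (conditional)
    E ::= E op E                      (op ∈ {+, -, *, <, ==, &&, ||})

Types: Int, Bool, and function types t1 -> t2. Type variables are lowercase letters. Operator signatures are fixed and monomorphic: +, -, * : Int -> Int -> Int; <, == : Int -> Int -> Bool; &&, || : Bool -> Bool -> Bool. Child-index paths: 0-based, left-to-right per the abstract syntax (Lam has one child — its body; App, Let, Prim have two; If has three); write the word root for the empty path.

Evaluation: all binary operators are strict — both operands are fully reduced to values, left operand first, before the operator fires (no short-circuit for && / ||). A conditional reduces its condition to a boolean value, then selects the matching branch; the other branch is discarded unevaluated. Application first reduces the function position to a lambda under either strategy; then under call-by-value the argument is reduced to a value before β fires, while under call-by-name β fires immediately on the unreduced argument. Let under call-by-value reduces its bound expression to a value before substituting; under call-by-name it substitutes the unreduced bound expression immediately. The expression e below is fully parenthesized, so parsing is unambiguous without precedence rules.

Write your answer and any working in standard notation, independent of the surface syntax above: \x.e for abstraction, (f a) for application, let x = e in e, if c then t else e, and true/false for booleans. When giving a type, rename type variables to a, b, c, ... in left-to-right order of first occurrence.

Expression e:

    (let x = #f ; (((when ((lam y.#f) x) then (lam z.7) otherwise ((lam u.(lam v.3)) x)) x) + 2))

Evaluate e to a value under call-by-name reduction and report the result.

Answer: 5

Trace:
step 0: (let x = false in (((if ((\y.false) x) then (\z.7) else ((\u.(\v.3)) x)) x) + 2))
step 1: [let@root] (((if ((\y.false) false) then (\z.7) else ((\u.(\v.3)) false)) false) + 2)
step 2: [beta@0.0.0] (((if false then (\z.7) else ((\u.(\v.3)) false)) false) + 2)
step 3: [if@0.0] ((((\u.(\v.3)) false) false) + 2)
step 4: [beta@0.0] (((\v.3) false) + 2)
step 5: [beta@0] (3 + 2)
step 6: [delta@root] 5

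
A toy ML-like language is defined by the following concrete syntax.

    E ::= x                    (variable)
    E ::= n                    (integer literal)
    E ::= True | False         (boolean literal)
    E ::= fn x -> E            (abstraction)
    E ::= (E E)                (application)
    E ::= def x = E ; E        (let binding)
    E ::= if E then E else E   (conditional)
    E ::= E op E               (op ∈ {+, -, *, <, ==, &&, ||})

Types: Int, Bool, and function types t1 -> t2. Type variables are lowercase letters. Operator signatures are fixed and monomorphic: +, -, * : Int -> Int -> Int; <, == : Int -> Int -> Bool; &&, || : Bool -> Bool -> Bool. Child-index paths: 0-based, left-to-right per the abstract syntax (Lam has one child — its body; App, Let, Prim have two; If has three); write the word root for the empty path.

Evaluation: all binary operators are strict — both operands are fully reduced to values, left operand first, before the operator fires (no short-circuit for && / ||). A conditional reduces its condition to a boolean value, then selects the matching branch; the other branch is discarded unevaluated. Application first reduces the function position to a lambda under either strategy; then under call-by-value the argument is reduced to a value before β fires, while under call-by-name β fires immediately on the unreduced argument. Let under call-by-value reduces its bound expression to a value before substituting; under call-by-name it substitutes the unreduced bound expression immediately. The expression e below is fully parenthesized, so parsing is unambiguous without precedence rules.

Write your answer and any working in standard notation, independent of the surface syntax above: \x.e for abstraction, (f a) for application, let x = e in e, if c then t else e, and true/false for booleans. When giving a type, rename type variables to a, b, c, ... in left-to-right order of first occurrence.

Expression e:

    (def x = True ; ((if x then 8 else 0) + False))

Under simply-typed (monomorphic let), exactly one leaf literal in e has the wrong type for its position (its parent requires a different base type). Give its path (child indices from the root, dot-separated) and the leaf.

Answer: 1.1 : false

Working:
let x : Bool
x : Bool
  unify Bool ~ Bool
  unify Int ~ Int
  unify Int ~ Int
  unify Bool ~ Int
  FAIL: mismatch Bool ~ Int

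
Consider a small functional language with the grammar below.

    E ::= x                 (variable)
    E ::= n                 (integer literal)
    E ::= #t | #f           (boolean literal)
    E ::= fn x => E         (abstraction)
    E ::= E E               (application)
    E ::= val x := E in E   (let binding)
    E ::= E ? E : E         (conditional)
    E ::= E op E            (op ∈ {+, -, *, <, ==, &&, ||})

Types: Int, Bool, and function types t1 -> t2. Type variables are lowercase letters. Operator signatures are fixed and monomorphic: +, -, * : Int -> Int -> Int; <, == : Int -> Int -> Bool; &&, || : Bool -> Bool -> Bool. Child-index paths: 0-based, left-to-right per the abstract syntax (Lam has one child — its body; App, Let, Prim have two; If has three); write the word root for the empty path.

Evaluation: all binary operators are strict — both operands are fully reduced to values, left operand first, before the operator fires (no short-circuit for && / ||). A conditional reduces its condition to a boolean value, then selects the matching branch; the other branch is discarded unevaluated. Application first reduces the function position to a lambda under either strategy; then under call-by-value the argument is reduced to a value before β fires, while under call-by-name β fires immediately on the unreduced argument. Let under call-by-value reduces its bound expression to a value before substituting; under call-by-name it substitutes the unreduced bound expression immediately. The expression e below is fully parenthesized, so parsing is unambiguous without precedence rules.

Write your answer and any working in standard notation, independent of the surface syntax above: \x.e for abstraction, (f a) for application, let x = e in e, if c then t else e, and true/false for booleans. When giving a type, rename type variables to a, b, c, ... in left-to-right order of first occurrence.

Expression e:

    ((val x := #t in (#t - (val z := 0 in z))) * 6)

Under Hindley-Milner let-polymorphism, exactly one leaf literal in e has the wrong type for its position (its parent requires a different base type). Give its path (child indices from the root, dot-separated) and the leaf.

Derivation:
let x : Bool
  unify Bool ~ Int
  FAIL: mismatch Bool ~ Int

Answer: 0.1.0 : true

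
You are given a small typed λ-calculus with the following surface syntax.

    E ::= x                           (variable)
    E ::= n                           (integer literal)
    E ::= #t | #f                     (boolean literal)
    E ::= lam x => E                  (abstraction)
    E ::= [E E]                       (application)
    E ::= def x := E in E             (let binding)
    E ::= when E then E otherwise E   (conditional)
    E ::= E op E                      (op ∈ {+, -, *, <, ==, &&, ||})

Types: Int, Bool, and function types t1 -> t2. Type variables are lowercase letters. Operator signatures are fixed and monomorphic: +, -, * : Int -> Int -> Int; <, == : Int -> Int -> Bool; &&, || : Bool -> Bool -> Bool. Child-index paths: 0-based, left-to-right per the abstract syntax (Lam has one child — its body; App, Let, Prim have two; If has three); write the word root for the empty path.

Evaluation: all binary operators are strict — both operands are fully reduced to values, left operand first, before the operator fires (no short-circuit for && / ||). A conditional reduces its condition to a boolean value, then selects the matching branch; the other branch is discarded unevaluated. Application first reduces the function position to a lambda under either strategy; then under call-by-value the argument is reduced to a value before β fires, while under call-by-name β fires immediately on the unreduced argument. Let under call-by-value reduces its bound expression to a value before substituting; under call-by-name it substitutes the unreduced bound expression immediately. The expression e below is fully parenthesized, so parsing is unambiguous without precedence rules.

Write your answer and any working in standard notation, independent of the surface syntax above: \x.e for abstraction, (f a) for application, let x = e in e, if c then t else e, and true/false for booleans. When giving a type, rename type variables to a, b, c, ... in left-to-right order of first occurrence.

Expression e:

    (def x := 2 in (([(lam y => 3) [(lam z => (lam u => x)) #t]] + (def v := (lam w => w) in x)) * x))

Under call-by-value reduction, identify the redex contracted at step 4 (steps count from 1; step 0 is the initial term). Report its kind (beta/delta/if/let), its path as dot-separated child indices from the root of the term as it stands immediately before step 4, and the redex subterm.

Trace:
step 0: (let x = 2 in ((((\y.3) ((\z.(\u.x)) true)) + (let v = (\w.w) in x)) * x))
step 1: [let@root] ((((\y.3) ((\z.(\u.2)) true)) + (let v = (\w.w) in 2)) * 2)
step 2: [beta@0.0.1] ((((\y.3) (\u.2)) + (let v = (\w.w) in 2)) * 2)
step 3: [beta@0.0] ((3 + (let v = (\w.w) in 2)) * 2)
step 4: [let@0.1] ((3 + 2) * 2)

Answer: let at 0.1 : (let v = (\w.w) in 2)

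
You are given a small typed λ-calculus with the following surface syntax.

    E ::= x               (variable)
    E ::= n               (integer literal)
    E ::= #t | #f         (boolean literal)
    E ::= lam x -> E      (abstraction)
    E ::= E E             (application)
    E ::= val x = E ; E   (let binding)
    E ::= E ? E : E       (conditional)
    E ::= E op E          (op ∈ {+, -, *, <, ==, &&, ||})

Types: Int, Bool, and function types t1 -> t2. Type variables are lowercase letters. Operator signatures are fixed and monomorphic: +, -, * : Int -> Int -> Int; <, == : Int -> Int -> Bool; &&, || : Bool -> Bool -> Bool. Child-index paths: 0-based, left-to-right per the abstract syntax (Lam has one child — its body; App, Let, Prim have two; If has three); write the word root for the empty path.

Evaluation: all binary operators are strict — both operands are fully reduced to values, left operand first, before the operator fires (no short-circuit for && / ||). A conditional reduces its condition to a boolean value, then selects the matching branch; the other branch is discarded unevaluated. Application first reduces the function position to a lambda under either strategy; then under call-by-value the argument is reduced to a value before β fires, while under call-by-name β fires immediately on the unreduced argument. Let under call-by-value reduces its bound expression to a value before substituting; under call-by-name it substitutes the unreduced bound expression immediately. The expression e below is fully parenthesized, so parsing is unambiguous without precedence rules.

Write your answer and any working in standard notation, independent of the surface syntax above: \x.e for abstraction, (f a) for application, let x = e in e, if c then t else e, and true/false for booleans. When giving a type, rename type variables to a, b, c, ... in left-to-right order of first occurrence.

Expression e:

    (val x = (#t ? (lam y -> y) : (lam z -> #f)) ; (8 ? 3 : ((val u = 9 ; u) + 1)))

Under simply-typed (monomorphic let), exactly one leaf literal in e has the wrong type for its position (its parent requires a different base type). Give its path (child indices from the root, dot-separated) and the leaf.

Answer: 1.0 : 8

Derivation:
  unify Bool ~ Bool
y : a
\y._ : a -> a
\z._ : b -> Bool
  unify a -> a ~ b -> Bool
  unify a ~ b
  unify b ~ Bool
let x : Bool -> Bool
  unify Int ~ Bool
  FAIL: mismatch Int ~ Bool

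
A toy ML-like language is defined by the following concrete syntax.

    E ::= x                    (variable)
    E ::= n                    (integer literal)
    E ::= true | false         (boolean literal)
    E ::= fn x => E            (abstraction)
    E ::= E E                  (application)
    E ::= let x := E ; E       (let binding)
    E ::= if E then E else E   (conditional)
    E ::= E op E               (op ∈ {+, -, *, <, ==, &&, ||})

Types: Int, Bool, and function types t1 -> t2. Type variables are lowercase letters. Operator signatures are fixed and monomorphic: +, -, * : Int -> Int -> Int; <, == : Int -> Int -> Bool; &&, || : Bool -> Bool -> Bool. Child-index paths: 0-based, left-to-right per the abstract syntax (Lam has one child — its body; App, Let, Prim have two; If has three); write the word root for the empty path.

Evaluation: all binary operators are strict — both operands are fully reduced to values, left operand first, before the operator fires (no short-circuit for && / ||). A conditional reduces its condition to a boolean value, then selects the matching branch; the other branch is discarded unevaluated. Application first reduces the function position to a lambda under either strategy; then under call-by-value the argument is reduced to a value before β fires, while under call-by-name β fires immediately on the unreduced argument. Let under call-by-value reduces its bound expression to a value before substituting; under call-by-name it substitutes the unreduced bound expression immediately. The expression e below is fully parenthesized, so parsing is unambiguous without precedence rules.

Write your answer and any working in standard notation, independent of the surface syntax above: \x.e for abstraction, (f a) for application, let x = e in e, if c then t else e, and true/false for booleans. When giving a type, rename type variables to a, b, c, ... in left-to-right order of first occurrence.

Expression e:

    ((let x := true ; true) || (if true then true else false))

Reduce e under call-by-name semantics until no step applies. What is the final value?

Derivation:
step 0: ((let x = true in true) || (if true then true else false))
step 1: [let@0] (true || (if true then true else false))
step 2: [if@1] (true || true)
step 3: [delta@root] true

Answer: true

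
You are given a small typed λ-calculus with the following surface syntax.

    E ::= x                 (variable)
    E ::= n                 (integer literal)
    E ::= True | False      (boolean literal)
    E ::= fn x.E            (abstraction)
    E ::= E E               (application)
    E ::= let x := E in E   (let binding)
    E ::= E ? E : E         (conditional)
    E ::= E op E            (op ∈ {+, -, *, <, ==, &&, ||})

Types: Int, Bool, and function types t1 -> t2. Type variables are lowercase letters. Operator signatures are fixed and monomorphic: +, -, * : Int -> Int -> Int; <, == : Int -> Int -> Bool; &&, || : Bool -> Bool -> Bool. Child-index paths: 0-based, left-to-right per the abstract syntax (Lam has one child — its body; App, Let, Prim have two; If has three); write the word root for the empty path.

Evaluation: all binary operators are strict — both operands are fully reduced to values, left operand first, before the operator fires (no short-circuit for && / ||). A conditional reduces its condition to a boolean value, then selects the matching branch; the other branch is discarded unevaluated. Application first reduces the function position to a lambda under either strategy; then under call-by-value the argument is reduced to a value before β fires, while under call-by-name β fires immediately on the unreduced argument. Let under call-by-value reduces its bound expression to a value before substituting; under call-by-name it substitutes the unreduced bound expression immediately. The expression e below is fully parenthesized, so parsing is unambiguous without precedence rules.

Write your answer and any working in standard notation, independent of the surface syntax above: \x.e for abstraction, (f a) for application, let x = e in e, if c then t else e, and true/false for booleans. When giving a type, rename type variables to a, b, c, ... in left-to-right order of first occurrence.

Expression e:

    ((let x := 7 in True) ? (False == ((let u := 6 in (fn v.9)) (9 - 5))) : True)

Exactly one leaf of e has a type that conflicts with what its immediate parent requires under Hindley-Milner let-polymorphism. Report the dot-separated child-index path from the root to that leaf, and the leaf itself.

Working:
let x : Int
  unify Bool ~ Bool
  unify Bool ~ Int
  FAIL: mismatch Bool ~ Int

Answer: 1.0 : false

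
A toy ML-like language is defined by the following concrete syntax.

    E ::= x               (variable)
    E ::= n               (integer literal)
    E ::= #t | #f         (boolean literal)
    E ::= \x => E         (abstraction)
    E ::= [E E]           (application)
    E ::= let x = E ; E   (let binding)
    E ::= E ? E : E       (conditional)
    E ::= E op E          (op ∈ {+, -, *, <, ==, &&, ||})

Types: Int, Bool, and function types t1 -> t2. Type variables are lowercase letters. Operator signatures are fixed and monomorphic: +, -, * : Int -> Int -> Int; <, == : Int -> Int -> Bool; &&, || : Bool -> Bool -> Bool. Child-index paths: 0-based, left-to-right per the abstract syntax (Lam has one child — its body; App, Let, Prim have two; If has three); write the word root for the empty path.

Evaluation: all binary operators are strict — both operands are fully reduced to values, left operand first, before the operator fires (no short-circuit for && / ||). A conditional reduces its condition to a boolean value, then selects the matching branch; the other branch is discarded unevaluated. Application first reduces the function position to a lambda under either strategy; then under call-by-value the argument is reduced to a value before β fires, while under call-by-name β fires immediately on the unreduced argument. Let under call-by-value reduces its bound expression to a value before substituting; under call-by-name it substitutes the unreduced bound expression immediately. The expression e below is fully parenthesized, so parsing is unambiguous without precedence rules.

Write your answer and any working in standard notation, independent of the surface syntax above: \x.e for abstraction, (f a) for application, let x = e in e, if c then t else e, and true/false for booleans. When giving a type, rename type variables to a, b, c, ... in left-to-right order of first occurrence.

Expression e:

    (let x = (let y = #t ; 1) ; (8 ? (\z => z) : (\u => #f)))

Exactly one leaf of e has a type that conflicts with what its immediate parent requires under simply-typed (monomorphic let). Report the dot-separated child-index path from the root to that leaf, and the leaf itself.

Working:
let y : Bool
let x : Int
  unify Int ~ Bool
  FAIL: mismatch Int ~ Bool

Answer: 1.0 : 8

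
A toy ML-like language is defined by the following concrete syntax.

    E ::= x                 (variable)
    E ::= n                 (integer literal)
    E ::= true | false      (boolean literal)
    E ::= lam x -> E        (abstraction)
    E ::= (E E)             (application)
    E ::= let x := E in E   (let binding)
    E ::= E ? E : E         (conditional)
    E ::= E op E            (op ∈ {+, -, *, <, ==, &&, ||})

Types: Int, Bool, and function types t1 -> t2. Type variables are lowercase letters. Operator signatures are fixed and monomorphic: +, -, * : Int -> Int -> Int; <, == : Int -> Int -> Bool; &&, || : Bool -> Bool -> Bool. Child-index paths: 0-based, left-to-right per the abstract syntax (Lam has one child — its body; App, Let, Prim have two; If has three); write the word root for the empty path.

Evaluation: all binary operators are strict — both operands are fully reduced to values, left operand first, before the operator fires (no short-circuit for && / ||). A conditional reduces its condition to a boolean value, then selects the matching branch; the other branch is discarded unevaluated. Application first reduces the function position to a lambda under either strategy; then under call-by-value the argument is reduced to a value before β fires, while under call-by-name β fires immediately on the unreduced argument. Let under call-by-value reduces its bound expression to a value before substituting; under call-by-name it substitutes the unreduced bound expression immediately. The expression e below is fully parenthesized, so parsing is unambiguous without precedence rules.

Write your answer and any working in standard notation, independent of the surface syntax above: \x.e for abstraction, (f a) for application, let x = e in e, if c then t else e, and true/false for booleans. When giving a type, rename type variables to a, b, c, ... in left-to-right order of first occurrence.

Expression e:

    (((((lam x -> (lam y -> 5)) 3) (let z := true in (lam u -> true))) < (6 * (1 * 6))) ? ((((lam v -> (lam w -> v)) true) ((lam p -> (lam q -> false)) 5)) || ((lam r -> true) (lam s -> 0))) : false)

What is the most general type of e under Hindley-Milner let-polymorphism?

Answer: Bool

Derivation:
\y._ : b -> Int
\x._ : a -> b -> Int
  unify a -> b -> Int ~ Int -> c
  unify a ~ Int
  unify b -> Int ~ c
_ _ : b -> Int
let z : Bool
\u._ : d -> Bool
  unify b -> Int ~ (d -> Bool) -> e
  unify b ~ d -> Bool
  unify Int ~ e
_ _ : Int
  unify Int ~ Int
  unify Int ~ Int
  unify Int ~ Int
  unify Int ~ Int
  unify Int ~ Int
  unify Int ~ Int
  unify Bool ~ Bool
v : f
\w._ : g -> f
\v._ : f -> g -> f
  unify f -> g -> f ~ Bool -> h
  unify f ~ Bool
  unify g -> Bool ~ h
_ _ : g -> Bool
\q._ : j -> Bool
\p._ : i -> j -> Bool
  unify i -> j -> Bool ~ Int -> k
  unify i ~ Int
  unify j -> Bool ~ k
_ _ : j -> Bool
  unify g -> Bool ~ (j -> Bool) -> l
  unify g ~ j -> Bool
  unify Bool ~ l
_ _ : Bool
  unify Bool ~ Bool
\r._ : m -> Bool
\s._ : n -> Int
  unify m -> Bool ~ (n -> Int) -> o
  unify m ~ n -> Int
  unify Bool ~ o
_ _ : Bool
  unify Bool ~ Bool
  unify Bool ~ Bool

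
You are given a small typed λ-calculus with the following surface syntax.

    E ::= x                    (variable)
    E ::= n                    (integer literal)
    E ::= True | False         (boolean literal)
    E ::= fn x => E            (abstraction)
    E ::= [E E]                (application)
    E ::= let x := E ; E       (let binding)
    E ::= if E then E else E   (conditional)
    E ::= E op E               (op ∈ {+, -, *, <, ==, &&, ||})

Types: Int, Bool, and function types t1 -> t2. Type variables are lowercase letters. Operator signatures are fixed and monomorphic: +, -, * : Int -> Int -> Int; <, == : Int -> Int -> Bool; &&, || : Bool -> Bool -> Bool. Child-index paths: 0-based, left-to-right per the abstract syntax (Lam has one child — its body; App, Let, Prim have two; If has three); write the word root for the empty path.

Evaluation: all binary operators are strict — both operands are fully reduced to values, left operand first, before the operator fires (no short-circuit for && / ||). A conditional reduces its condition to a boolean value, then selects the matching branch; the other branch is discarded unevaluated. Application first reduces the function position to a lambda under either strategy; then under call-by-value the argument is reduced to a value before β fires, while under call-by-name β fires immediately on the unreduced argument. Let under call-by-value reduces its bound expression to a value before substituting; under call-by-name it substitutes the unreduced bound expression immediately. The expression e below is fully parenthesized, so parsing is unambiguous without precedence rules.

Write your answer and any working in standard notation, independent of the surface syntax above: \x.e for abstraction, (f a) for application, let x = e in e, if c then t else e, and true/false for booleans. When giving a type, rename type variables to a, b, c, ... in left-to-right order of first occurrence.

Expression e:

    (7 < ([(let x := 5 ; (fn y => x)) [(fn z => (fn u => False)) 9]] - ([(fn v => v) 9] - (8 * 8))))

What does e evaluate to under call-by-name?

Answer: true

Working:
step 0: (7 < (((let x = 5 in (\y.x)) ((\z.(\u.false)) 9)) - (((\v.v) 9) - (8 * 8))))
step 1: [let@1.0.0] (7 < (((\y.5) ((\z.(\u.false)) 9)) - (((\v.v) 9) - (8 * 8))))
step 2: [beta@1.0] (7 < (5 - (((\v.v) 9) - (8 * 8))))
step 3: [beta@1.1.0] (7 < (5 - (9 - (8 * 8))))
step 4: [delta@1.1.1] (7 < (5 - (9 - 64)))
step 5: [delta@1.1] (7 < (5 - -55))
step 6: [delta@1] (7 < 60)
step 7: [delta@root] true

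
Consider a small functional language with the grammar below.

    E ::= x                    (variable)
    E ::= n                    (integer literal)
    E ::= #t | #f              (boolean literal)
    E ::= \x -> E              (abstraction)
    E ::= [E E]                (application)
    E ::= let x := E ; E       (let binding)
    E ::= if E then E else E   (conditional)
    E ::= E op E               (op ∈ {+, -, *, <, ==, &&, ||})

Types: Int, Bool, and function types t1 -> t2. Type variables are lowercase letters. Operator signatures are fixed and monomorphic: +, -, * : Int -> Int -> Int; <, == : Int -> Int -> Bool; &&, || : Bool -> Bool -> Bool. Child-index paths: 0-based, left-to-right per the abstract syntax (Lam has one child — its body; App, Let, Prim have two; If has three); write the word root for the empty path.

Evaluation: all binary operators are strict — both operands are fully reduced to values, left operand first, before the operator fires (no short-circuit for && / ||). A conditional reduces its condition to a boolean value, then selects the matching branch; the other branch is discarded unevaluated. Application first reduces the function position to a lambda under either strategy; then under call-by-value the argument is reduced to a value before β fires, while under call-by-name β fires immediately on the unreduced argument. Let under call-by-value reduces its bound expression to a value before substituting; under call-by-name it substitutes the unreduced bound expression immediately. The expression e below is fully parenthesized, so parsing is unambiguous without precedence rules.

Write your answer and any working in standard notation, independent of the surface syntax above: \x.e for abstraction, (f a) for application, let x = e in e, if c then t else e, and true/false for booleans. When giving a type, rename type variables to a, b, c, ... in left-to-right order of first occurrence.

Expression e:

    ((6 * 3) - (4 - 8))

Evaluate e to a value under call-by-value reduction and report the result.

Working:
step 0: ((6 * 3) - (4 - 8))
step 1: [delta@0] (18 - (4 - 8))
step 2: [delta@1] (18 - -4)
step 3: [delta@root] 22

Answer: 22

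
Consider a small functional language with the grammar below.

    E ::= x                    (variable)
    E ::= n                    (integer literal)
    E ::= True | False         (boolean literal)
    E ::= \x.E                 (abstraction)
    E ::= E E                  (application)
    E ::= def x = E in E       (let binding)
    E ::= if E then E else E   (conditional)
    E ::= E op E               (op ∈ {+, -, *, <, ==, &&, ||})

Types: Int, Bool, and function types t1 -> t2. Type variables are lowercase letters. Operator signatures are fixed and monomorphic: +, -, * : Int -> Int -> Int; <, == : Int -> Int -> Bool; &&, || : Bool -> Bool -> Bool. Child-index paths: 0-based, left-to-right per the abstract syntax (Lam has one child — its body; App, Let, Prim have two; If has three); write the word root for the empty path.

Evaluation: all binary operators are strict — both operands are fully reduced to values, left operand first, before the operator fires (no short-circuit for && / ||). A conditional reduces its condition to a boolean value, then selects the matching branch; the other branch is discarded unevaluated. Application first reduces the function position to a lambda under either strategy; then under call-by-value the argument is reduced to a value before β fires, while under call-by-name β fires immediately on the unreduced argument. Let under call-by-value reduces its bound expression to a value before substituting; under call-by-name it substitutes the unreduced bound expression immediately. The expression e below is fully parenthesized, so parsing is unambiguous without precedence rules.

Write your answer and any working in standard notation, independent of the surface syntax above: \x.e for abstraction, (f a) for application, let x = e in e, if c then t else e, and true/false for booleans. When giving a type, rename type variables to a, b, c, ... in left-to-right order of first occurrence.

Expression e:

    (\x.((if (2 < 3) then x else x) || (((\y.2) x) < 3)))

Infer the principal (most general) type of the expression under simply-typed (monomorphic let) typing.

Working:
  unify Int ~ Int
  unify Int ~ Int
  unify Bool ~ Bool
x : a
x : a
  unify a ~ a
  unify a ~ Bool
\y._ : b -> Int
x : Bool
  unify b -> Int ~ Bool -> c
  unify b ~ Bool
  unify Int ~ c
_ _ : Int
  unify Int ~ Int
  unify Int ~ Int
  unify Bool ~ Bool
\x._ : Bool -> Bool

Answer: Bool -> Bool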